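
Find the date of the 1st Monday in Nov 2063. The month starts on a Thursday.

Nov 5, 2063

Nov 2063 begins on a Thursday, so the first Monday is Nov 5 (4 days later).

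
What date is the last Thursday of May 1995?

May 1995 begins on a Monday, so the first Thursday is May 4 (3 days later).
May 1995 has 31 days. Adding weeks: 4, 11, 18, 25 — the last one ≤ 31 is the 25th.

May 25, 1995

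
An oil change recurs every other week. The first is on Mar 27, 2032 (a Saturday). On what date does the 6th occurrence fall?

Jun 5, 2032

The 6th occurrence is 5 intervals after the first: 5 × 14 = 70 days after Mar 27, 2032.
Mar has 31 days — 4 days to the end of Mar leaves 66.
Apr has 30 days (36 left).
May has 31 days (5 left).
5 days into Jun → Jun 5, 2032.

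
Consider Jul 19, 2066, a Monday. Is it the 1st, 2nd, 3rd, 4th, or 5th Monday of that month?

Day 19 falls in week ⌈19/7⌉ of the month.
Days 1–7 hold the 1st Monday, 8–14 the 2nd, 15–21 the 3rd, 22–28 the 4th, 29–31 the 5th.
19 is in the range for the 3rd.

3rd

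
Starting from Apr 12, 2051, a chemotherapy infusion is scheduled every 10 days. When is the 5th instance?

May 22, 2051

The 5th occurrence is 4 intervals after the first: 4 × 10 = 40 days after Apr 12, 2051.
Apr has 30 days — 18 days to the end of Apr leaves 22.
22 days into May → May 22, 2051.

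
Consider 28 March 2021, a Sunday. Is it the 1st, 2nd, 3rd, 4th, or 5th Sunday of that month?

Day 28 falls in week ⌈28/7⌉ of the month.
Days 1–7 hold the 1st Sunday, 8–14 the 2nd, 15–21 the 3rd, 22–28 the 4th, 29–31 the 5th.
28 is in the range for the 4th.

4th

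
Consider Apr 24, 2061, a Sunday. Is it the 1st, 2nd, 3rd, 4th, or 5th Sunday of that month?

Day 24 falls in week ⌈24/7⌉ of the month.
Days 1–7 hold the 1st Sunday, 8–14 the 2nd, 15–21 the 3rd, 22–28 the 4th, 29–31 the 5th.
24 is in the range for the 4th.

4th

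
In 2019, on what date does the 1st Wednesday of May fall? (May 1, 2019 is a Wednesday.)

1 May 2019

May 2019 begins on a Wednesday, so the first Wednesday is May 1.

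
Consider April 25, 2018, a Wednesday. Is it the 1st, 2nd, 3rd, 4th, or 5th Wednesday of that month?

Day 25 falls in week ⌈25/7⌉ of the month.
Days 1–7 hold the 1st Wednesday, 8–14 the 2nd, 15–21 the 3rd, 22–28 the 4th, 29–31 the 5th.
25 is in the range for the 4th.

4th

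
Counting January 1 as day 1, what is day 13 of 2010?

2010-01-13

13 into January → January 13.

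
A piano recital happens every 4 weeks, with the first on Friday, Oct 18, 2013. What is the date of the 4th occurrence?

The 4th occurrence is 3 intervals after the first: 3 × 28 = 84 days after Oct 18, 2013.
Oct has 31 days — 13 days to the end of Oct leaves 71.
Nov has 30 days (41 left).
Dec has 31 days (10 left).
10 days into Jan → Jan 10, 2014.

Jan 10, 2014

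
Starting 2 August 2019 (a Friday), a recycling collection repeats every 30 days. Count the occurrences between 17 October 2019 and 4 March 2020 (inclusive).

5

Occurrences land 30·i days after 2 August 2019 for i = 0, 1, 2, …
17 October 2019 is 76 days after the start; 76 ÷ 30 = 2 remainder 16; since the remainder is 16, round up to i = 3. First occurrence in the window: #4 on 31 October 2019 (3×30 = 90 days in).
4 March 2020 is 215 days after the start; 215 ÷ 30 = 7 remainder 5. Last occurrence in the window: #8 on 28 February 2020.
Occurrences #4 through #8: 5 in total.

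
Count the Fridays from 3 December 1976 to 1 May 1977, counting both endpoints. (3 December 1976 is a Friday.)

3 December 1976 is a Friday; the first Friday on or after it is 3 December 1976.
From 3 December 1976 to 1 May 1977: 28 + 31 + 28 + 31 + 30 + 1 = 149 days (rest of December, January, February, March, April, May).
149 ÷ 7 = 21 full weeks with remainder 2, so 21 more Fridays after the first → 22.

22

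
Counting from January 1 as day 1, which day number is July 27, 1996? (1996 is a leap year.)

209

Days in months before July: 31 + 29 + 31 + 30 + 31 + 30 = 182.
Plus 27 days into July → day 209.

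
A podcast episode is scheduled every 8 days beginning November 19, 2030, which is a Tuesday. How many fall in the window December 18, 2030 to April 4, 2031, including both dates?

Occurrences land 8·i days after November 19, 2030 for i = 0, 1, 2, …
December 18, 2030 is 29 days after the start; 29 ÷ 8 = 3 remainder 5; since the remainder is 5, round up to i = 4. First occurrence in the window: #5 on December 21, 2030 (4×8 = 32 days in).
April 4, 2031 is 136 days after the start; 136 ÷ 8 = 17 remainder 0. Last occurrence in the window: #18 on April 4, 2031.
Occurrences #5 through #18: 14 in total.

14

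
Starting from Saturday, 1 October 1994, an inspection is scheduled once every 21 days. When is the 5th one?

The 5th occurrence is 4 intervals after the first: 4 × 21 = 84 days after 1 October 1994.
October has 31 days — 30 days to the end of October leaves 54.
November has 30 days (24 left).
24 days into December → 24 December 1994.

24 December 1994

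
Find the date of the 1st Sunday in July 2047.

2047-07-07

July 2047 begins on a Monday, so the first Sunday is July 7 (6 days later).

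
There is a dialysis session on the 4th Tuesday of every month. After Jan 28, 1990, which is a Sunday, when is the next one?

Feb 27, 1990

Jan 1990 starts on a Monday; its first Tuesday is the 2nd, so the 4th Tuesday is the 23rd — Jan 23, 1990.
That is not after Jan 28, 1990, so look at Feb 1990.
Feb 1990 starts on a Thursday; its first Tuesday is the 6th, so the 4th Tuesday is the 27th — Feb 27, 1990.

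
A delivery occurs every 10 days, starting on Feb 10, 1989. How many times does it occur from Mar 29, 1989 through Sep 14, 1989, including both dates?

Occurrences land 10·i days after Feb 10, 1989 for i = 0, 1, 2, …
Mar 29, 1989 is 47 days after the start; 47 ÷ 10 = 4 remainder 7; since the remainder is 7, round up to i = 5. First occurrence in the window: #6 on Apr 1, 1989 (5×10 = 50 days in).
Sep 14, 1989 is 216 days after the start; 216 ÷ 10 = 21 remainder 6. Last occurrence in the window: #22 on Sep 8, 1989.
Occurrences #6 through #22: 17 in total.

17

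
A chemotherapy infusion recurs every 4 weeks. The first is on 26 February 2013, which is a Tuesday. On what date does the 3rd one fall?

The 3rd occurrence is 2 intervals after the first: 2 × 28 = 56 days after 26 February 2013.
February has 28 days — 2 days to the end of February leaves 54.
March has 31 days (23 left).
23 days into April → 23 April 2013.

23 April 2013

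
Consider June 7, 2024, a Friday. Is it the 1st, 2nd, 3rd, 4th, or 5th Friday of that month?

Day 7 falls in week ⌈7/7⌉ of the month.
Days 1–7 hold the 1st Friday, 8–14 the 2nd, 15–21 the 3rd, 22–28 the 4th, 29–31 the 5th.
7 is in the range for the 1st.

1st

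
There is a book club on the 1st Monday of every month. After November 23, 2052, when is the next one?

December 2, 2052

November 2052 starts on a Friday, so its 1st Monday is November 4, 2052 (3 days in).
That is not after November 23, 2052, so look at December 2052.
December 2052 starts on a Sunday, so its 1st Monday is December 2, 2052 (1 day in).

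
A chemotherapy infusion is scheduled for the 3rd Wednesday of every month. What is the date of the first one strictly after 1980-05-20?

May 1980 starts on a Thursday; its first Wednesday is the 7th, so the 3rd Wednesday is the 21st — 1980-05-21.
1980-05-21 is after 1980-05-20, so that is the next one.

1980-05-21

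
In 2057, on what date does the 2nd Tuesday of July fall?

10 July 2057

July 2057 begins on a Sunday, so the first Tuesday is July 3 (2 days later).
The 2nd Tuesday is 1 weeks later: 3 + 7 = 10.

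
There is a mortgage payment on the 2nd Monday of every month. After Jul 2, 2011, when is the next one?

Jul 2011 starts on a Friday; its first Monday is the 4th, so the 2nd Monday is the 11th — Jul 11, 2011.
Jul 11, 2011 is after Jul 2, 2011, so that is the next one.

Jul 11, 2011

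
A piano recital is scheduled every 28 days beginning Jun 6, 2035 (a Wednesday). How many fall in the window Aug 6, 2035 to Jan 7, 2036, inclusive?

5

Occurrences land 28·i days after Jun 6, 2035 for i = 0, 1, 2, …
Aug 6, 2035 is 61 days after the start; 61 ÷ 28 = 2 remainder 5; since the remainder is 5, round up to i = 3. First occurrence in the window: #4 on Aug 29, 2035 (3×28 = 84 days in).
Jan 7, 2036 is 215 days after the start; 215 ÷ 28 = 7 remainder 19. Last occurrence in the window: #8 on Dec 19, 2035.
Occurrences #4 through #8: 5 in total.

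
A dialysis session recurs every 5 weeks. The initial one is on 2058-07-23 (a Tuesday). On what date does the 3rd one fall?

The 3rd occurrence is 2 intervals after the first: 2 × 35 = 70 days after 2058-07-23.
July has 31 days — 8 days to the end of July leaves 62.
August has 31 days (31 left).
September has 30 days (1 left).
1 day into October → 2058-10-01.

2058-10-01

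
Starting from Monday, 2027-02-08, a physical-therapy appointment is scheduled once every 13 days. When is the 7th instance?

The 7th occurrence is 6 intervals after the first: 6 × 13 = 78 days after 2027-02-08.
February has 28 days — 20 days to the end of February leaves 58.
March has 31 days (27 left).
27 days into April → 2027-04-27.

2027-04-27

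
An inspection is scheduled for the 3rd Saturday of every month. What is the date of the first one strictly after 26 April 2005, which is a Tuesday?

21 May 2005

April 2005 starts on a Friday; its first Saturday is the 2nd, so the 3rd Saturday is the 16th — 16 April 2005.
That is not after 26 April 2005, so look at May 2005.
May 2005 starts on a Sunday; its first Saturday is the 7th, so the 3rd Saturday is the 21st — 21 May 2005.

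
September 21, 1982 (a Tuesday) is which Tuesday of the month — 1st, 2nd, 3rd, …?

3rd

Day 21 falls in week ⌈21/7⌉ of the month.
Days 1–7 hold the 1st Tuesday, 8–14 the 2nd, 15–21 the 3rd, 22–28 the 4th, 29–31 the 5th.
21 is in the range for the 3rd.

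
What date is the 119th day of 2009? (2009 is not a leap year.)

Jan has 31 days (119 − 31 = 88 remain).
Feb has 28 days (88 − 28 = 60 remain).
Mar has 31 days (60 − 31 = 29 remain).
29 into Apr → Apr 29.

Apr 29, 2009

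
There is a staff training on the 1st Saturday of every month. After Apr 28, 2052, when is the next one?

May 4, 2052

Apr 2052 starts on a Monday, so its 1st Saturday is Apr 6, 2052 (5 days in).
That is not after Apr 28, 2052, so look at May 2052.
May 2052 starts on a Wednesday, so its 1st Saturday is May 4, 2052 (3 days in).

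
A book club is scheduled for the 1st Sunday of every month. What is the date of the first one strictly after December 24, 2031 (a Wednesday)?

January 4, 2032

December 2031 starts on a Monday, so its 1st Sunday is December 7, 2031 (6 days in).
That is not after December 24, 2031, so look at January 2032.
January 2032 starts on a Thursday, so its 1st Sunday is January 4, 2032 (3 days in).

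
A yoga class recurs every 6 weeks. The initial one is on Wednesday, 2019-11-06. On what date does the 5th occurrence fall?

The 5th occurrence is 4 intervals after the first: 4 × 42 = 168 days after 2019-11-06.
November has 30 days — 24 days to the end of November leaves 144.
December has 31 days (113 left).
January has 31 days (82 left).
February has 29 days (53 left).
March has 31 days (22 left).
22 days into April → 2020-04-22.

2020-04-22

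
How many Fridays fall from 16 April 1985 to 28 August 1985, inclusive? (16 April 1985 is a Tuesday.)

19

16 April 1985 is a Tuesday; the first Friday on or after it is 19 April 1985 (3 days later).
From 19 April 1985 to 28 August 1985: 11 + 31 + 30 + 31 + 28 = 131 days (rest of April, May, June, July, August).
131 ÷ 7 = 18 full weeks with remainder 5, so 18 more Fridays after the first → 19.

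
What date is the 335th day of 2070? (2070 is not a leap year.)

Dec 1, 2070

Jan has 31 days (335 − 31 = 304 remain).
Feb has 28 days (304 − 28 = 276 remain).
Mar has 31 days (276 − 31 = 245 remain).
Apr has 30 days (245 − 30 = 215 remain).
May has 31 days (215 − 31 = 184 remain).
Jun has 30 days (184 − 30 = 154 remain).
Jul has 31 days (154 − 31 = 123 remain).
Aug has 31 days (123 − 31 = 92 remain).
Sep has 30 days (92 − 30 = 62 remain).
Oct has 31 days (62 − 31 = 31 remain).
Nov has 30 days (31 − 30 = 1 remain).
1 into Dec → Dec 1.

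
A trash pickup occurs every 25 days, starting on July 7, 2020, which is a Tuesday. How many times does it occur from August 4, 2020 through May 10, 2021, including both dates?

Occurrences land 25·i days after July 7, 2020 for i = 0, 1, 2, …
August 4, 2020 is 28 days after the start; 28 ÷ 25 = 1 remainder 3; since the remainder is 3, round up to i = 2. First occurrence in the window: #3 on August 26, 2020 (2×25 = 50 days in).
May 10, 2021 is 307 days after the start; 307 ÷ 25 = 12 remainder 7. Last occurrence in the window: #13 on May 3, 2021.
Occurrences #3 through #13: 11 in total.

11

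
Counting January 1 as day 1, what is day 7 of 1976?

1976-01-07

7 into January → January 7.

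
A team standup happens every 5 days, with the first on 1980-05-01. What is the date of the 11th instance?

1980-06-20

The 11th occurrence is 10 intervals after the first: 10 × 5 = 50 days after 1980-05-01.
May has 31 days — 30 days to the end of May leaves 20.
20 days into June → 1980-06-20.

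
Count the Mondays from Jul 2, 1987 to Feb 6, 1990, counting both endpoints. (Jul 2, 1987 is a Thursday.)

Jul 2, 1987 is a Thursday; the first Monday on or after it is Jul 6, 1987 (4 days later).
From Jul 6, 1987 to Feb 6, 1990: 178 + 366 + 365 + 37 = 946 days (rest of 1987, 1988, 1989, to Feb 6, 1990 in 1990).
946 ÷ 7 = 135 full weeks with remainder 1, so 135 more Mondays after the first → 136.

136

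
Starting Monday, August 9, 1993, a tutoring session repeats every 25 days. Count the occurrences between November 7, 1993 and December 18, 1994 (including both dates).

Occurrences land 25·i days after August 9, 1993 for i = 0, 1, 2, …
November 7, 1993 is 90 days after the start; 90 ÷ 25 = 3 remainder 15; since the remainder is 15, round up to i = 4. First occurrence in the window: #5 on November 17, 1993 (4×25 = 100 days in).
December 18, 1994 is 496 days after the start; 496 ÷ 25 = 19 remainder 21. Last occurrence in the window: #20 on November 27, 1994.
Occurrences #5 through #20: 16 in total.

16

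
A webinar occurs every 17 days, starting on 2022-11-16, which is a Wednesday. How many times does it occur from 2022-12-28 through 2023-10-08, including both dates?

Occurrences land 17·i days after 2022-11-16 for i = 0, 1, 2, …
2022-12-28 is 42 days after the start; 42 ÷ 17 = 2 remainder 8; since the remainder is 8, round up to i = 3. First occurrence in the window: #4 on 2023-01-06 (3×17 = 51 days in).
2023-10-08 is 326 days after the start; 326 ÷ 17 = 19 remainder 3. Last occurrence in the window: #20 on 2023-10-05.
Occurrences #4 through #20: 17 in total.

17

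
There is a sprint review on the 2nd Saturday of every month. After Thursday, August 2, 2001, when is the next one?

August 2001 starts on a Wednesday; its first Saturday is the 4th, so the 2nd Saturday is the 11th — August 11, 2001.
August 11, 2001 is after August 2, 2001, so that is the next one.

August 11, 2001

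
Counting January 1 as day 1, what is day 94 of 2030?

Jan has 31 days (94 − 31 = 63 remain).
Feb has 28 days (63 − 28 = 35 remain).
Mar has 31 days (35 − 31 = 4 remain).
4 into Apr → Apr 4.

Apr 4, 2030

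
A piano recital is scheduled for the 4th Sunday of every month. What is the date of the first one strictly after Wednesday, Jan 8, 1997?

Jan 1997 starts on a Wednesday; its first Sunday is the 5th, so the 4th Sunday is the 26th — Jan 26, 1997.
Jan 26, 1997 is after Jan 8, 1997, so that is the next one.

Jan 26, 1997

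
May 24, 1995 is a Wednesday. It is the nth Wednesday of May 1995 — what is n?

Day 24 falls in week ⌈24/7⌉ of the month.
Days 1–7 hold the 1st Wednesday, 8–14 the 2nd, 15–21 the 3rd, 22–28 the 4th, 29–31 the 5th.
24 is in the range for the 4th.

4th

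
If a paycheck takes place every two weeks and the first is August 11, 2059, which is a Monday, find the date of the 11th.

December 29, 2059

The 11th occurrence is 10 intervals after the first: 10 × 14 = 140 days after August 11, 2059.
August has 31 days — 20 days to the end of August leaves 120.
September has 30 days (90 left).
October has 31 days (59 left).
November has 30 days (29 left).
29 days into December → December 29, 2059.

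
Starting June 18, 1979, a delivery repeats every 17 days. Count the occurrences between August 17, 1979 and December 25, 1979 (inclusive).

Occurrences land 17·i days after June 18, 1979 for i = 0, 1, 2, …
August 17, 1979 is 60 days after the start; 60 ÷ 17 = 3 remainder 9; since the remainder is 9, round up to i = 4. First occurrence in the window: #5 on August 25, 1979 (4×17 = 68 days in).
December 25, 1979 is 190 days after the start; 190 ÷ 17 = 11 remainder 3. Last occurrence in the window: #12 on December 22, 1979.
Occurrences #5 through #12: 8 in total.

8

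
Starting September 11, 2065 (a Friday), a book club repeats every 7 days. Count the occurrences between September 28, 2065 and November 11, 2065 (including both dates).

Occurrences land 7·i days after September 11, 2065 for i = 0, 1, 2, …
September 28, 2065 is 17 days after the start; 17 ÷ 7 = 2 remainder 3; since the remainder is 3, round up to i = 3. First occurrence in the window: #4 on October 2, 2065 (3×7 = 21 days in).
November 11, 2065 is 61 days after the start; 61 ÷ 7 = 8 remainder 5. Last occurrence in the window: #9 on November 6, 2065.
Occurrences #4 through #9: 6 in total.

6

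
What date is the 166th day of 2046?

Jan has 31 days (166 − 31 = 135 remain).
Feb has 28 days (135 − 28 = 107 remain).
Mar has 31 days (107 − 31 = 76 remain).
Apr has 30 days (76 − 30 = 46 remain).
May has 31 days (46 − 31 = 15 remain).
15 into Jun → Jun 15.

Jun 15, 2046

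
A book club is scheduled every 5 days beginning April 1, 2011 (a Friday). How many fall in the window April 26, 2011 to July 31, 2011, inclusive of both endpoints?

Occurrences land 5·i days after April 1, 2011 for i = 0, 1, 2, …
April 26, 2011 is 25 days after the start; 25 ÷ 5 = 5 remainder 0. First occurrence in the window: #6 on April 26, 2011 (5×5 = 25 days in).
July 31, 2011 is 121 days after the start; 121 ÷ 5 = 24 remainder 1. Last occurrence in the window: #25 on July 30, 2011.
Occurrences #6 through #25: 20 in total.

20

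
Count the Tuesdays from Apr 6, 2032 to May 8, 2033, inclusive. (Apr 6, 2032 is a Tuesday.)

Apr 6, 2032 is a Tuesday; the first Tuesday on or after it is Apr 6, 2032.
From Apr 6, 2032 to May 8, 2033: 269 + 128 = 397 days (rest of 2032, to May 8, 2033 in 2033).
397 ÷ 7 = 56 full weeks with remainder 5, so 56 more Tuesdays after the first → 57.

57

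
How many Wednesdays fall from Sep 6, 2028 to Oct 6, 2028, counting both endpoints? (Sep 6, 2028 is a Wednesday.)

Sep 6, 2028 is a Wednesday; the first Wednesday on or after it is Sep 6, 2028.
From Sep 6, 2028 to Oct 6, 2028: 24 + 6 = 30 days (rest of Sep, Oct).
30 ÷ 7 = 4 full weeks with remainder 2, so 4 more Wednesdays after the first → 5.

5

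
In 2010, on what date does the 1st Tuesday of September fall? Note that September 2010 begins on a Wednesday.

September 2010 begins on a Wednesday, so the first Tuesday is September 7 (6 days later).

7 September 2010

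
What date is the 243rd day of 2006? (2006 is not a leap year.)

January has 31 days (243 − 31 = 212 remain).
February has 28 days (212 − 28 = 184 remain).
March has 31 days (184 − 31 = 153 remain).
April has 30 days (153 − 30 = 123 remain).
May has 31 days (123 − 31 = 92 remain).
June has 30 days (92 − 30 = 62 remain).
July has 31 days (62 − 31 = 31 remain).
31 into August → August 31.

August 31, 2006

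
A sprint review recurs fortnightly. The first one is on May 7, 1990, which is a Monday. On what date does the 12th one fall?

Oct 8, 1990

The 12th occurrence is 11 intervals after the first: 11 × 14 = 154 days after May 7, 1990.
May has 31 days — 24 days to the end of May leaves 130.
Jun has 30 days (100 left).
Jul has 31 days (69 left).
Aug has 31 days (38 left).
Sep has 30 days (8 left).
8 days into Oct → Oct 8, 1990.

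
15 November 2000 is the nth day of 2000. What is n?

Days in months before November: 31 + 29 + 31 + 30 + 31 + 30 + 31 + 31 + 30 + 31 = 305.
Plus 15 days into November → day 320.

320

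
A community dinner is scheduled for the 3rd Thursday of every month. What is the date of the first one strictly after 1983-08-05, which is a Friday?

1983-08-18

August 1983 starts on a Monday; its first Thursday is the 4th, so the 3rd Thursday is the 18th — 1983-08-18.
1983-08-18 is after 1983-08-05, so that is the next one.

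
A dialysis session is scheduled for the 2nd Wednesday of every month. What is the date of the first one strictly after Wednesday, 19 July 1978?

9 August 1978

July 1978 starts on a Saturday; its first Wednesday is the 5th, so the 2nd Wednesday is the 12th — 12 July 1978.
That is not after 19 July 1978, so look at August 1978.
August 1978 starts on a Tuesday; its first Wednesday is the 2nd, so the 2nd Wednesday is the 9th — 9 August 1978.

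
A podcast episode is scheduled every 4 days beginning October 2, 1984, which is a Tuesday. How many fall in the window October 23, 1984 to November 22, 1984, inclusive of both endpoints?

7

Occurrences land 4·i days after October 2, 1984 for i = 0, 1, 2, …
October 23, 1984 is 21 days after the start; 21 ÷ 4 = 5 remainder 1; since the remainder is 1, round up to i = 6. First occurrence in the window: #7 on October 26, 1984 (6×4 = 24 days in).
November 22, 1984 is 51 days after the start; 51 ÷ 4 = 12 remainder 3. Last occurrence in the window: #13 on November 19, 1984.
Occurrences #7 through #13: 7 in total.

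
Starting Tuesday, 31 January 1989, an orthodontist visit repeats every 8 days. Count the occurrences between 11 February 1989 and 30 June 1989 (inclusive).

17

Occurrences land 8·i days after 31 January 1989 for i = 0, 1, 2, …
11 February 1989 is 11 days after the start; 11 ÷ 8 = 1 remainder 3; since the remainder is 3, round up to i = 2. First occurrence in the window: #3 on 16 February 1989 (2×8 = 16 days in).
30 June 1989 is 150 days after the start; 150 ÷ 8 = 18 remainder 6. Last occurrence in the window: #19 on 24 June 1989.
Occurrences #3 through #19: 17 in total.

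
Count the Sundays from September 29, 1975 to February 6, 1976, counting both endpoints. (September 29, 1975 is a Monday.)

18

September 29, 1975 is a Monday; the first Sunday on or after it is October 5, 1975 (6 days later).
From October 5, 1975 to February 6, 1976: 26 + 30 + 31 + 31 + 6 = 124 days (rest of October, November, December, January, February).
124 ÷ 7 = 17 full weeks with remainder 5, so 17 more Sundays after the first → 18.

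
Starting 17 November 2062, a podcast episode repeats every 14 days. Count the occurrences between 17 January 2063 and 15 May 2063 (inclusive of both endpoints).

Occurrences land 14·i days after 17 November 2062 for i = 0, 1, 2, …
17 January 2063 is 61 days after the start; 61 ÷ 14 = 4 remainder 5; since the remainder is 5, round up to i = 5. First occurrence in the window: #6 on 26 January 2063 (5×14 = 70 days in).
15 May 2063 is 179 days after the start; 179 ÷ 14 = 12 remainder 11. Last occurrence in the window: #13 on 4 May 2063.
Occurrences #6 through #13: 8 in total.

8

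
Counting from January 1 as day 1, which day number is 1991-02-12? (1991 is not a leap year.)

Days in months before February: 31 = 31.
Plus 12 days into February → day 43.

43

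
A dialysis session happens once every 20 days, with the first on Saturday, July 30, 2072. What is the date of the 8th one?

December 17, 2072

The 8th occurrence is 7 intervals after the first: 7 × 20 = 140 days after July 30, 2072.
July has 31 days — 1 day to the end of July leaves 139.
August has 31 days (108 left).
September has 30 days (78 left).
October has 31 days (47 left).
November has 30 days (17 left).
17 days into December → December 17, 2072.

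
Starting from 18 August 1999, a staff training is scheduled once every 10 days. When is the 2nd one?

The 2nd occurrence is 1 interval after the first: 1 × 10 = 10 days after 18 August 1999.
10 days later is 28 August 1999.

28 August 1999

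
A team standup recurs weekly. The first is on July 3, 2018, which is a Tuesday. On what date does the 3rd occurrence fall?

The 3rd occurrence is 2 intervals after the first: 2 × 7 = 14 days after July 3, 2018.
14 days later is July 17, 2018.

July 17, 2018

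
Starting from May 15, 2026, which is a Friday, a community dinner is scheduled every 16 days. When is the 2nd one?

May 31, 2026

The 2nd occurrence is 1 interval after the first: 1 × 16 = 16 days after May 15, 2026.
16 days later is May 31, 2026.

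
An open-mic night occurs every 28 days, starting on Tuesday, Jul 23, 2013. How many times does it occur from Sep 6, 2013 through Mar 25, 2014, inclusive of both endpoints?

7

Occurrences land 28·i days after Jul 23, 2013 for i = 0, 1, 2, …
Sep 6, 2013 is 45 days after the start; 45 ÷ 28 = 1 remainder 17; since the remainder is 17, round up to i = 2. First occurrence in the window: #3 on Sep 17, 2013 (2×28 = 56 days in).
Mar 25, 2014 is 245 days after the start; 245 ÷ 28 = 8 remainder 21. Last occurrence in the window: #9 on Mar 4, 2014.
Occurrences #3 through #9: 7 in total.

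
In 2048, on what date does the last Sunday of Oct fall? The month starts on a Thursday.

Oct 2048 begins on a Thursday, so the first Sunday is Oct 4 (3 days later).
Oct 2048 has 31 days. Adding weeks: 4, 11, 18, 25 — the last one ≤ 31 is the 25th.

Oct 25, 2048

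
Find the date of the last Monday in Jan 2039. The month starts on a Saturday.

Jan 2039 begins on a Saturday, so the first Monday is Jan 3 (2 days later).
Jan 2039 has 31 days. Adding weeks: 3, 10, 17, 24, 31 — the last one ≤ 31 is the 31st.

Jan 31, 2039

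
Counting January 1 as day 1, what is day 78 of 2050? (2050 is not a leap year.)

January has 31 days (78 − 31 = 47 remain).
February has 28 days (47 − 28 = 19 remain).
19 into March → March 19.

2050-03-19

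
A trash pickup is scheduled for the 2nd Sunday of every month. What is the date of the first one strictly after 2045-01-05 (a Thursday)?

January 2045 starts on a Sunday; its first Sunday is the 1st, so the 2nd Sunday is the 8th — 2045-01-08.
2045-01-08 is after 2045-01-05, so that is the next one.

2045-01-08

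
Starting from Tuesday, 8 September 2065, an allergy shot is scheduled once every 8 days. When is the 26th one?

The 26th occurrence is 25 intervals after the first: 25 × 8 = 200 days after 8 September 2065.
September has 30 days — 22 days to the end of September leaves 178.
October has 31 days (147 left).
November has 30 days (117 left).
December has 31 days (86 left).
January has 31 days (55 left).
February has 28 days (27 left).
27 days into March → 27 March 2066.

27 March 2066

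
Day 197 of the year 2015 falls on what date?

January has 31 days (197 − 31 = 166 remain).
February has 28 days (166 − 28 = 138 remain).
March has 31 days (138 − 31 = 107 remain).
April has 30 days (107 − 30 = 77 remain).
May has 31 days (77 − 31 = 46 remain).
June has 30 days (46 − 30 = 16 remain).
16 into July → July 16.

2015-07-16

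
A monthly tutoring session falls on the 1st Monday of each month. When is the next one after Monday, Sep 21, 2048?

Oct 5, 2048

Sep 2048 starts on a Tuesday, so its 1st Monday is Sep 7, 2048 (6 days in).
That is not after Sep 21, 2048, so look at Oct 2048.
Oct 2048 starts on a Thursday, so its 1st Monday is Oct 5, 2048 (4 days in).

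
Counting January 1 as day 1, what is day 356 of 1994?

1994-12-22

January has 31 days (356 − 31 = 325 remain).
February has 28 days (325 − 28 = 297 remain).
March has 31 days (297 − 31 = 266 remain).
April has 30 days (266 − 30 = 236 remain).
May has 31 days (236 − 31 = 205 remain).
June has 30 days (205 − 30 = 175 remain).
July has 31 days (175 − 31 = 144 remain).
August has 31 days (144 − 31 = 113 remain).
September has 30 days (113 − 30 = 83 remain).
October has 31 days (83 − 31 = 52 remain).
November has 30 days (52 − 30 = 22 remain).
22 into December → December 22.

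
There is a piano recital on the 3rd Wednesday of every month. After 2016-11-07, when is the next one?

November 2016 starts on a Tuesday; its first Wednesday is the 2nd, so the 3rd Wednesday is the 16th — 2016-11-16.
2016-11-16 is after 2016-11-07, so that is the next one.

2016-11-16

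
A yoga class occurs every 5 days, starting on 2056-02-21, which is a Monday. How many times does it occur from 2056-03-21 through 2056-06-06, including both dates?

Occurrences land 5·i days after 2056-02-21 for i = 0, 1, 2, …
2056-03-21 is 29 days after the start; 29 ÷ 5 = 5 remainder 4; since the remainder is 4, round up to i = 6. First occurrence in the window: #7 on 2056-03-22 (6×5 = 30 days in).
2056-06-06 is 106 days after the start; 106 ÷ 5 = 21 remainder 1. Last occurrence in the window: #22 on 2056-06-05.
Occurrences #7 through #22: 16 in total.

16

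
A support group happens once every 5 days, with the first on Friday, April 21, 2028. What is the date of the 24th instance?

August 14, 2028

The 24th occurrence is 23 intervals after the first: 23 × 5 = 115 days after April 21, 2028.
April has 30 days — 9 days to the end of April leaves 106.
May has 31 days (75 left).
June has 30 days (45 left).
July has 31 days (14 left).
14 days into August → August 14, 2028.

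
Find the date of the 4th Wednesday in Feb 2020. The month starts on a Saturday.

Feb 26, 2020

Feb 2020 begins on a Saturday, so the first Wednesday is Feb 5 (4 days later).
The 4th Wednesday is 3 weeks later: 5 + 21 = 26.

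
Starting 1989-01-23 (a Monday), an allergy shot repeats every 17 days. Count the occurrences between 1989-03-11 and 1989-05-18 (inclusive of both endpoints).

Occurrences land 17·i days after 1989-01-23 for i = 0, 1, 2, …
1989-03-11 is 47 days after the start; 47 ÷ 17 = 2 remainder 13; since the remainder is 13, round up to i = 3. First occurrence in the window: #4 on 1989-03-15 (3×17 = 51 days in).
1989-05-18 is 115 days after the start; 115 ÷ 17 = 6 remainder 13. Last occurrence in the window: #7 on 1989-05-05.
Occurrences #4 through #7: 4 in total.

4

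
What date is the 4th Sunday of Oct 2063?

Oct 2063 begins on a Monday, so the first Sunday is Oct 7 (6 days later).
The 4th Sunday is 3 weeks later: 7 + 21 = 28.

Oct 28, 2063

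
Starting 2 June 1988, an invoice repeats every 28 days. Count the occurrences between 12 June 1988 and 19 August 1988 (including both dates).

2

Occurrences land 28·i days after 2 June 1988 for i = 0, 1, 2, …
12 June 1988 is 10 days after the start; 10 ÷ 28 = 0 remainder 10; since the remainder is 10, round up to i = 1. First occurrence in the window: #2 on 30 June 1988 (1×28 = 28 days in).
19 August 1988 is 78 days after the start; 78 ÷ 28 = 2 remainder 22. Last occurrence in the window: #3 on 28 July 1988.
Occurrences #2 through #3: 2 in total.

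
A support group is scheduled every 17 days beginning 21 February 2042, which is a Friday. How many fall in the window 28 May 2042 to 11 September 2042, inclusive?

6

Occurrences land 17·i days after 21 February 2042 for i = 0, 1, 2, …
28 May 2042 is 96 days after the start; 96 ÷ 17 = 5 remainder 11; since the remainder is 11, round up to i = 6. First occurrence in the window: #7 on 3 June 2042 (6×17 = 102 days in).
11 September 2042 is 202 days after the start; 202 ÷ 17 = 11 remainder 15. Last occurrence in the window: #12 on 27 August 2042.
Occurrences #7 through #12: 6 in total.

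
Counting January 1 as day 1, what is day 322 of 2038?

January has 31 days (322 − 31 = 291 remain).
February has 28 days (291 − 28 = 263 remain).
March has 31 days (263 − 31 = 232 remain).
April has 30 days (232 − 30 = 202 remain).
May has 31 days (202 − 31 = 171 remain).
June has 30 days (171 − 30 = 141 remain).
July has 31 days (141 − 31 = 110 remain).
August has 31 days (110 − 31 = 79 remain).
September has 30 days (79 − 30 = 49 remain).
October has 31 days (49 − 31 = 18 remain).
18 into November → November 18.

November 18, 2038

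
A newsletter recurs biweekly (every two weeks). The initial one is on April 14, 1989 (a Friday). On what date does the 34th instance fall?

The 34th occurrence is 33 intervals after the first: 33 × 14 = 462 days after April 14, 1989.
April has 30 days — 16 days to the end of April leaves 446.
From end of April to end of 1989 is 245 days (201 left).
January has 31 days (170 left).
February has 28 days (142 left).
March has 31 days (111 left).
April has 30 days (81 left).
May has 31 days (50 left).
June has 30 days (20 left).
20 days into July → July 20, 1990.

July 20, 1990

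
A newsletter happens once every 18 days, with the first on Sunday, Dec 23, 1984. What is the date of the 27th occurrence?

Apr 5, 1986

The 27th occurrence is 26 intervals after the first: 26 × 18 = 468 days after Dec 23, 1984.
Dec has 31 days — 8 days to the end of Dec leaves 460.
1985 has 365 days (95 left).
Jan has 31 days (64 left).
Feb has 28 days (36 left).
Mar has 31 days (5 left).
5 days into Apr → Apr 5, 1986.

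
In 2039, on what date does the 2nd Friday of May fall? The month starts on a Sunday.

May 2039 begins on a Sunday, so the first Friday is May 6 (5 days later).
The 2nd Friday is 1 weeks later: 6 + 7 = 13.

May 13, 2039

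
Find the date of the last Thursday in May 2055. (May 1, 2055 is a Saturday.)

May 2055 begins on a Saturday, so the first Thursday is May 6 (5 days later).
May 2055 has 31 days. Adding weeks: 6, 13, 20, 27 — the last one ≤ 31 is the 27th.

May 27, 2055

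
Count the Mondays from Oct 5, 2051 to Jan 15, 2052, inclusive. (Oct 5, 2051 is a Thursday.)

Oct 5, 2051 is a Thursday; the first Monday on or after it is Oct 9, 2051 (4 days later).
From Oct 9, 2051 to Jan 15, 2052: 22 + 30 + 31 + 15 = 98 days (rest of Oct, Nov, Dec, Jan).
98 ÷ 7 = 14 full weeks with remainder 0, so 14 more Mondays after the first → 15.

15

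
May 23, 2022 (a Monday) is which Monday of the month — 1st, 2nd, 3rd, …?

Day 23 falls in week ⌈23/7⌉ of the month.
Days 1–7 hold the 1st Monday, 8–14 the 2nd, 15–21 the 3rd, 22–28 the 4th, 29–31 the 5th.
23 is in the range for the 4th.

4th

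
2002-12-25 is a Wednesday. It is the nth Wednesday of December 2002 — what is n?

Day 25 falls in week ⌈25/7⌉ of the month.
Days 1–7 hold the 1st Wednesday, 8–14 the 2nd, 15–21 the 3rd, 22–28 the 4th, 29–31 the 5th.
25 is in the range for the 4th.

4th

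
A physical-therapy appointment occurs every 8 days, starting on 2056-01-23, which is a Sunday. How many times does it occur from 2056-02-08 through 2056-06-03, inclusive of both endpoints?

Occurrences land 8·i days after 2056-01-23 for i = 0, 1, 2, …
2056-02-08 is 16 days after the start; 16 ÷ 8 = 2 remainder 0. First occurrence in the window: #3 on 2056-02-08 (2×8 = 16 days in).
2056-06-03 is 132 days after the start; 132 ÷ 8 = 16 remainder 4. Last occurrence in the window: #17 on 2056-05-30.
Occurrences #3 through #17: 15 in total.

15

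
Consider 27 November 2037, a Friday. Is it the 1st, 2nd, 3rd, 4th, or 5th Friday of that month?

Day 27 falls in week ⌈27/7⌉ of the month.
Days 1–7 hold the 1st Friday, 8–14 the 2nd, 15–21 the 3rd, 22–28 the 4th, 29–31 the 5th.
27 is in the range for the 4th.

4th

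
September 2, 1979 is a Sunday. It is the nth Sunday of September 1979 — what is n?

1st

Day 2 falls in week ⌈2/7⌉ of the month.
Days 1–7 hold the 1st Sunday, 8–14 the 2nd, 15–21 the 3rd, 22–28 the 4th, 29–31 the 5th.
2 is in the range for the 1st.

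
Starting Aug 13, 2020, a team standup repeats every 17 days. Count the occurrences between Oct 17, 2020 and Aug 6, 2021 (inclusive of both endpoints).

18

Occurrences land 17·i days after Aug 13, 2020 for i = 0, 1, 2, …
Oct 17, 2020 is 65 days after the start; 65 ÷ 17 = 3 remainder 14; since the remainder is 14, round up to i = 4. First occurrence in the window: #5 on Oct 20, 2020 (4×17 = 68 days in).
Aug 6, 2021 is 358 days after the start; 358 ÷ 17 = 21 remainder 1. Last occurrence in the window: #22 on Aug 5, 2021.
Occurrences #5 through #22: 18 in total.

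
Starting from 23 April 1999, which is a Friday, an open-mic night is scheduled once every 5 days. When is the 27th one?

The 27th occurrence is 26 intervals after the first: 26 × 5 = 130 days after 23 April 1999.
April has 30 days — 7 days to the end of April leaves 123.
May has 31 days (92 left).
June has 30 days (62 left).
July has 31 days (31 left).
31 days into August → 31 August 1999.

31 August 1999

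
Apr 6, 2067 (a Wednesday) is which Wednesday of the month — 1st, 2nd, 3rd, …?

1st

Day 6 falls in week ⌈6/7⌉ of the month.
Days 1–7 hold the 1st Wednesday, 8–14 the 2nd, 15–21 the 3rd, 22–28 the 4th, 29–31 the 5th.
6 is in the range for the 1st.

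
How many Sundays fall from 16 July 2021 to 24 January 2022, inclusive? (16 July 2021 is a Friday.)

16 July 2021 is a Friday; the first Sunday on or after it is 18 July 2021 (2 days later).
From 18 July 2021 to 24 January 2022: 13 + 31 + 30 + 31 + 30 + 31 + 24 = 190 days (rest of July, August, September, October, November, December, January).
190 ÷ 7 = 27 full weeks with remainder 1, so 27 more Sundays after the first → 28.

28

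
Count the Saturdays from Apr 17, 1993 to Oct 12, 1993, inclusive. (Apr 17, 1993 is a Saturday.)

Apr 17, 1993 is a Saturday; the first Saturday on or after it is Apr 17, 1993.
From Apr 17, 1993 to Oct 12, 1993: 13 + 31 + 30 + 31 + 31 + 30 + 12 = 178 days (rest of Apr, May, Jun, Jul, Aug, Sep, Oct).
178 ÷ 7 = 25 full weeks with remainder 3, so 25 more Saturdays after the first → 26.

26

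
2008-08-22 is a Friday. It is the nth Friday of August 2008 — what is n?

4th

Day 22 falls in week ⌈22/7⌉ of the month.
Days 1–7 hold the 1st Friday, 8–14 the 2nd, 15–21 the 3rd, 22–28 the 4th, 29–31 the 5th.
22 is in the range for the 4th.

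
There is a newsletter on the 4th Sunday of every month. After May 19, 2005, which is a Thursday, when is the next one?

May 2005 starts on a Sunday; its first Sunday is the 1st, so the 4th Sunday is the 22nd — May 22, 2005.
May 22, 2005 is after May 19, 2005, so that is the next one.

May 22, 2005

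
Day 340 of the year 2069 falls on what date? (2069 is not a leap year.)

2069-12-06

January has 31 days (340 − 31 = 309 remain).
February has 28 days (309 − 28 = 281 remain).
March has 31 days (281 − 31 = 250 remain).
April has 30 days (250 − 30 = 220 remain).
May has 31 days (220 − 31 = 189 remain).
June has 30 days (189 − 30 = 159 remain).
July has 31 days (159 − 31 = 128 remain).
August has 31 days (128 − 31 = 97 remain).
September has 30 days (97 − 30 = 67 remain).
October has 31 days (67 − 31 = 36 remain).
November has 30 days (36 − 30 = 6 remain).
6 into December → December 6.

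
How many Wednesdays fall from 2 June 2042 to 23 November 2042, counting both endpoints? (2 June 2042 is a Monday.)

25

2 June 2042 is a Monday; the first Wednesday on or after it is 4 June 2042 (2 days later).
From 4 June 2042 to 23 November 2042: 26 + 31 + 31 + 30 + 31 + 23 = 172 days (rest of June, July, August, September, October, November).
172 ÷ 7 = 24 full weeks with remainder 4, so 24 more Wednesdays after the first → 25.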